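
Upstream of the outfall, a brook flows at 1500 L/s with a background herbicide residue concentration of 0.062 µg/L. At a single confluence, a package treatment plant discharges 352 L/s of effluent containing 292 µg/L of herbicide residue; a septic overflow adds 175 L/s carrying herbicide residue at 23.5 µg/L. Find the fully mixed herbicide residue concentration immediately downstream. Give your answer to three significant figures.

52.8 µg/L

Mixed concentration C = ΣQC/ΣQ = (1500·0.06200 + 352.0·292.0 + 175.0·23.50) / 2027 = 107000/2027 = 52.78 µg/L.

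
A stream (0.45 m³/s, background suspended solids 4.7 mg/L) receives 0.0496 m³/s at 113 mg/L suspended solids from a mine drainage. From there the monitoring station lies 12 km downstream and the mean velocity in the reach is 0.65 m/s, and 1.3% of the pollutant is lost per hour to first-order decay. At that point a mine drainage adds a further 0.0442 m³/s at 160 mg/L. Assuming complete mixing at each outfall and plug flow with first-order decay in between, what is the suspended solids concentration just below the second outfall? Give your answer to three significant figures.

26.3 mg/L

Conservation of mass: C = (0.4500·4.700 + 0.04960·113.0) / 0.4996 = 7.720/0.4996 = 15.45 mg/L; combined flow 0.4996 m³/s.
Travel time t = 12·1000 / 0.65 = 18460 s = 5.128 h.
1.3%/h lost → k = −ln(1 − 0.013) = 0.01309 h⁻¹.
After decay, C = 15.45 × e^(−kt) = 15.45 × 0.9351 = 14.45 mg/L.
At the second outfall, C = (0.4996·14.45 + 0.04420·160.0) / (0.4996 + 0.04420) = 26.28 mg/L.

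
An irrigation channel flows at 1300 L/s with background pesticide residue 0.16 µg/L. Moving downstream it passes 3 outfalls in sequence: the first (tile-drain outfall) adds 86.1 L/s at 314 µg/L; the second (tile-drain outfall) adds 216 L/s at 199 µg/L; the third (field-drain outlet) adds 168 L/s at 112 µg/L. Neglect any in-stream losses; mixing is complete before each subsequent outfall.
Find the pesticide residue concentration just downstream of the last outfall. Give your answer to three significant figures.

50.3 µg/L

Outfall 1: combined Q = 1386 L/s; C = (1300·0.1600 + 86.10·314.0)/1386 = 19.65 µg/L.
Outfall 2: combined Q = 1602 L/s; C = (1386·19.65 + 216.0·199.0)/1602 = 43.83 µg/L.
Outfall 3: combined Q = 1770 L/s; C = (1602·43.83 + 168.0·112.0)/1770 = 50.30 µg/L.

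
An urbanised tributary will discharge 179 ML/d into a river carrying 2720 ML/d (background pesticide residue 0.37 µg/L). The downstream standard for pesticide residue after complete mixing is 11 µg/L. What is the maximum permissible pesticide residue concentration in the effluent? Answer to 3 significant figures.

At the limit, (Qr·Cr + Qe·Cₑ)/(Qr + Qe) = 11:
Cₑ = (2899·11 − 2720·0.3700) / 179.0 = 172.5 µg/L.

173 µg/L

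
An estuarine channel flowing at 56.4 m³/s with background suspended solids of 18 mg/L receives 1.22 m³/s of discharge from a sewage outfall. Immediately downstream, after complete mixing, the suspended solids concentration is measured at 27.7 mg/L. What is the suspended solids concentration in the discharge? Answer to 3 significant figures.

Mass balance: 56.40·18.00 + 1.220·Cₑ = 57.62·27.70
→ Cₑ = (57.62·27.70 − 56.40·18.00) / 1.220 = 476.1 mg/L.

476 mg/L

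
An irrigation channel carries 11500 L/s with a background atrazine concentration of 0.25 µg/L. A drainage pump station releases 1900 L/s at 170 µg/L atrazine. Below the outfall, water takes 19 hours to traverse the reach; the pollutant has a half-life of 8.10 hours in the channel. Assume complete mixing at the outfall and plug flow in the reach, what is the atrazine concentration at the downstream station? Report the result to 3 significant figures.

4.78 µg/L

Flow-weighted average: C = (11500·0.2500 + 1900·170.0) / 13400 = 325900/13400 = 24.32 µg/L.
Half-life 8.10 h → k = ln 2 / 8.10 = 0.08557 h⁻¹ = 2.054 d⁻¹.
Decay over the reach: 24.32·exp(−kt) = 24.32·0.1967 = 4.784 µg/L.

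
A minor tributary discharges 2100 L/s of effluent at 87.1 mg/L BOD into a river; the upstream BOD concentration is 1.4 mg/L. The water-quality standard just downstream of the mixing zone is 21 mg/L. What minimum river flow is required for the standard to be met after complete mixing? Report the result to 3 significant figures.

Set C_mix = 21: (Q·1.400 + 2100·87.10) / (Q + 2100) = 21
→ Q = 2100·(87.10 − 21)/(21 − 1.400) = 7082 L/s.

7080 L/s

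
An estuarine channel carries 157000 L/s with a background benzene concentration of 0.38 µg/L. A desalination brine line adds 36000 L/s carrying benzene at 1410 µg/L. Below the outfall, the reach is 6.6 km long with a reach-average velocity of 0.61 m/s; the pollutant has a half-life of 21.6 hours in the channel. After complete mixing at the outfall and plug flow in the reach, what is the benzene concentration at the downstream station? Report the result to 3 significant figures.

After mixing, C = (157000·0.3800 + 36000·1410) / 193000 = 50820000/193000 = 263.3 µg/L.
Travel time t = 6.6·1000 / 0.61 = 10820 s = 3.005 h.
Half-life 21.6 h → k = ln 2 / 21.6 = 0.03209 h⁻¹ = 0.7702 d⁻¹.
First-order decay: C = 263.3·exp(−k·t) = 263.3·0.9081 = 239.1 µg/L.

239 µg/L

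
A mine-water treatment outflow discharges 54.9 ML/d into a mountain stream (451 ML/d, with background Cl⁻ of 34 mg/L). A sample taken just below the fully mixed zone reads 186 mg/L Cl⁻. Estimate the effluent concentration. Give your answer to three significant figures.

1430 mg/L

Mass balance: 451.0·34.00 + 54.90·Cₑ = 505.9·186.0
→ Cₑ = (505.9·186.0 − 451.0·34.00) / 54.90 = 1435 mg/L.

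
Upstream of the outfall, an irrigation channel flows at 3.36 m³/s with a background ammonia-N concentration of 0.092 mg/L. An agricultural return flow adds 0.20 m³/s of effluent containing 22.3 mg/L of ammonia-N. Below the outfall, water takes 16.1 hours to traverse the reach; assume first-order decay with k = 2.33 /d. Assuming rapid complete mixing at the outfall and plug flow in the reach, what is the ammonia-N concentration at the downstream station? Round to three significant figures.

0.281 mg/L

Flow-weighted average: C = (3.360·0.09200 + 0.2000·22.30) / 3.560 = 4.769/3.560 = 1.340 mg/L.
Decay over the reach: 1.340·exp(−kt) = 1.340·0.2095 = 0.2807 mg/L.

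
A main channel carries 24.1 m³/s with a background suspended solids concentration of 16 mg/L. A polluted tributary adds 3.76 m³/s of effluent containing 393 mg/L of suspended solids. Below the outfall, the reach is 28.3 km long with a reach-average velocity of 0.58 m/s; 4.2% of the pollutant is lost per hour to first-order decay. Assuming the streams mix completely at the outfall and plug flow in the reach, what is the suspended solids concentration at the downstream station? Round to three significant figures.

Mass balance: C = (24.10·16.00 + 3.760·393.0) / 27.86 = 1863/27.86 = 66.88 mg/L.
Travel time t = 28.3·1000 / 0.58 = 48790 s = 13.55 h.
4.2%/h lost → k = −ln(1 − 0.042) = 0.04291 h⁻¹.
First-order decay: C = 66.88·exp(−k·t) = 66.88·0.5590 = 37.39 mg/L.

37.4 mg/L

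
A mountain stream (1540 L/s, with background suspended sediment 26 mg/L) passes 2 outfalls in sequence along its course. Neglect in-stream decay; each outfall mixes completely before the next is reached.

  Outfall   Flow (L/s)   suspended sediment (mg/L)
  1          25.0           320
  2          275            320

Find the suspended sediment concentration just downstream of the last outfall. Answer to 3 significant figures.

73.9 mg/L

After outfall 1: Q = 1540 + 25.00 = 1565 L/s; C = (1540·26.00 + 25.00·320.0)/1565 = 30.70 mg/L.
After outfall 2: Q = 1565 + 275.0 = 1840 L/s; C = (1565·30.70 + 275.0·320.0)/1840 = 73.93 mg/L.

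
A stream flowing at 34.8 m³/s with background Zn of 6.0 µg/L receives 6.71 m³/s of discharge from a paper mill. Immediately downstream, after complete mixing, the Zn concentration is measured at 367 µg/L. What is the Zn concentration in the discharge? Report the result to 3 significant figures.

Mass balance: 34.80·6.000 + 6.710·Cₑ = 41.51·367.0
→ Cₑ = (41.51·367.0 − 34.80·6.000) / 6.710 = 2239 µg/L.

2240 µg/L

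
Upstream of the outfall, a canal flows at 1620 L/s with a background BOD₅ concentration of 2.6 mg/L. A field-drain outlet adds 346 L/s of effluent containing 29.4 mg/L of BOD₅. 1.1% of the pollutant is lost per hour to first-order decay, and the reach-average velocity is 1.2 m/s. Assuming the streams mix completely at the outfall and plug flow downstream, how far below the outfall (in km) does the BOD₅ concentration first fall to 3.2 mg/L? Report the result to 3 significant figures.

323 km

Flow-weighted average: C = (1620·2.600 + 346.0·29.40) / 1966 = 14380/1966 = 7.317 mg/L.
1.1%/h lost → k = −ln(1 − 0.011) = 0.01106 h⁻¹.
Set 7.317·exp(−k·t) = 3.2 → t = ln(7.317/3.2)/k = 269200 s = 74.77 h.
Distance = v·t = 1.2·269200 = 323000 m = 323.0 km.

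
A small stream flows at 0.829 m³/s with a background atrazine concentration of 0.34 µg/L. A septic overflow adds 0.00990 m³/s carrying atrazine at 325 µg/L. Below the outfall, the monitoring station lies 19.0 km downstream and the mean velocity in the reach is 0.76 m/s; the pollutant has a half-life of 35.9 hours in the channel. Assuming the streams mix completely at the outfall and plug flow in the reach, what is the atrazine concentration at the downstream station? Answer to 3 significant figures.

3.65 µg/L

Flow-weighted average: C = (0.8290·0.3400 + 0.009900·325.0) / 0.8389 = 3.499/0.8389 = 4.171 µg/L.
Travel time t = 19.0·1000 / 0.76 = 25000 s = 6.944 h.
Half-life 35.9 h → k = ln 2 / 35.9 = 0.01931 h⁻¹ = 0.4634 d⁻¹.
Applying C = C₀e^(−kt): 4.171 × 0.8745 = 3.648 µg/L.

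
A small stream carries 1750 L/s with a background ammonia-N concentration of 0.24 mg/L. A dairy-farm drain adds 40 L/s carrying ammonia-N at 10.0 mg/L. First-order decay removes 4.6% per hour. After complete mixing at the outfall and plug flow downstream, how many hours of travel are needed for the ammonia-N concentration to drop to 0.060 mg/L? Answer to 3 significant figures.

Conservation of mass: C = (1750·0.2400 + 40.00·10.00) / 1790 = 820.0/1790 = 0.4581 mg/L.
4.6%/h lost → k = −ln(1 − 0.046) = 0.04709 h⁻¹.
0.4581·exp(−k·t) = 0.060 → t = ln(0.4581/0.060)/k = 155400 s = 43.17 h.

43.2 h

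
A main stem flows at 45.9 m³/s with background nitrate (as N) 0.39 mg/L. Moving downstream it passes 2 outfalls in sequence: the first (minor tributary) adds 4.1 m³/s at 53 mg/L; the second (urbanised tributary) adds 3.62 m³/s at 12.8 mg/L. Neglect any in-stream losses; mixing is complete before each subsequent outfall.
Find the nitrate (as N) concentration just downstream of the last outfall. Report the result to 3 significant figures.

Below outfall 1: Q → 50.00 m³/s, C = (45.90·0.3900 + 4.100·53.00)/50.00 = 4.704 mg/L.
Below outfall 2: Q → 53.62 m³/s, C = (50.00·4.704 + 3.620·12.80)/53.62 = 5.251 mg/L.

5.25 mg/L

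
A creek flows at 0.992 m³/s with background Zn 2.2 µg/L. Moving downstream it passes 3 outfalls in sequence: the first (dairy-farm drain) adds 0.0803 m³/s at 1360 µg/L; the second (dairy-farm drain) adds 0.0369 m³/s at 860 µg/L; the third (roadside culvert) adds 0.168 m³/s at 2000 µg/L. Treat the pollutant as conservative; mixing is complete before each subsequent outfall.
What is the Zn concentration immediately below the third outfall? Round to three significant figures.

Outfall 1: combined Q = 1.072 m³/s; C = (0.9920·2.200 + 0.08030·1360)/1.072 = 103.9 µg/L.
Outfall 2: combined Q = 1.109 m³/s; C = (1.072·103.9 + 0.03690·860.0)/1.109 = 129.0 µg/L.
Outfall 3: combined Q = 1.277 m³/s; C = (1.109·129.0 + 0.1680·2000)/1.277 = 375.1 µg/L.

375 µg/L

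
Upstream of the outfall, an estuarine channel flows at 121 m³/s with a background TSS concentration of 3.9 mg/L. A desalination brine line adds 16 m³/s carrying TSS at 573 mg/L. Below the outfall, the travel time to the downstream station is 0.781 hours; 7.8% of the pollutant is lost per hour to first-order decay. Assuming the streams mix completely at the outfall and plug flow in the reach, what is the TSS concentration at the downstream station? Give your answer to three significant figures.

Mass balance: C = (121.0·3.900 + 16.00·573.0) / 137.0 = 9640/137.0 = 70.36 mg/L.
7.8%/h lost → k = −ln(1 − 0.078) = 0.08121 h⁻¹.
Decay over the reach: 70.36·exp(−kt) = 70.36·0.9385 = 66.04 mg/L.

66.0 mg/L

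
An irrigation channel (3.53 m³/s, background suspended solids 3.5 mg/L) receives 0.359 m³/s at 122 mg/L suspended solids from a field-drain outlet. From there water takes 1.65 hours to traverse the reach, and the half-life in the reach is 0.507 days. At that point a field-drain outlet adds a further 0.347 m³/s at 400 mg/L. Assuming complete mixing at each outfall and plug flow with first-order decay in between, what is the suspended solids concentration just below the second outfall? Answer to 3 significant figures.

44.8 mg/L

Mixed concentration C = ΣQC/ΣQ = (3.530·3.500 + 0.3590·122.0) / 3.889 = 56.15/3.889 = 14.44 mg/L; combined flow 3.889 m³/s.
Half-life 0.507 d → k = ln 2 / 0.507 = 1.367 d⁻¹.
First-order decay: C = 14.44·exp(−k·t) = 14.44·0.9103 = 13.14 mg/L.
Second outfall: C = (3.889·13.14 + 0.3470·400.0)/4.236 = 44.83 mg/L.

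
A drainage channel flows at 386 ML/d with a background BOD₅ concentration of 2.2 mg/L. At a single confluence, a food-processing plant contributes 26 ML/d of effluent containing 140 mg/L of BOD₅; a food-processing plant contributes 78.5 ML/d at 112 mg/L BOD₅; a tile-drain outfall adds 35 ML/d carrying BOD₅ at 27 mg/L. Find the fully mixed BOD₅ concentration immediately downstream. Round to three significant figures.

After mixing, C = (386.0·2.200 + 26.00·140.0 + 78.50·112.0 + 35.00·27.00) / 525.5 = 14230/525.5 = 27.07 mg/L.

27.1 mg/L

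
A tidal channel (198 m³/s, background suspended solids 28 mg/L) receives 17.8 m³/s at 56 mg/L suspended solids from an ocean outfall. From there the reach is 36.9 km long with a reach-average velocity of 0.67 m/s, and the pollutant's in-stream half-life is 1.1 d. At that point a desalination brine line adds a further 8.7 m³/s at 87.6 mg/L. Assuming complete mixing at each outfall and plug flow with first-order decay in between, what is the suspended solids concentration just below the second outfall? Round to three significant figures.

22.9 mg/L

Conservation of mass: C = (198.0·28.00 + 17.80·56.00) / 215.8 = 6541/215.8 = 30.31 mg/L; combined flow 215.8 m³/s.
Travel time t = 36.9·1000 / 0.67 = 55070 s = 15.30 h.
Half-life 1.1 d → k = ln 2 / 1.1 = 0.6301 d⁻¹.
First-order decay: C = 30.31·exp(−k·t) = 30.31·0.6692 = 20.28 mg/L.
At the second outfall, C = (215.8·20.28 + 8.700·87.60) / (215.8 + 8.700) = 22.89 mg/L.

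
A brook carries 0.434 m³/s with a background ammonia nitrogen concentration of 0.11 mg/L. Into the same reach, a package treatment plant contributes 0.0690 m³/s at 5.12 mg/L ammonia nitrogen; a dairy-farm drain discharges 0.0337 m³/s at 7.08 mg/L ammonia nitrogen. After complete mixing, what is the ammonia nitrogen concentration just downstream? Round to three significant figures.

1.19 mg/L

Mass balance: C = (0.4340·0.1100 + 0.06900·5.120 + 0.03370·7.080) / 0.5367 = 0.6396/0.5367 = 1.192 mg/L.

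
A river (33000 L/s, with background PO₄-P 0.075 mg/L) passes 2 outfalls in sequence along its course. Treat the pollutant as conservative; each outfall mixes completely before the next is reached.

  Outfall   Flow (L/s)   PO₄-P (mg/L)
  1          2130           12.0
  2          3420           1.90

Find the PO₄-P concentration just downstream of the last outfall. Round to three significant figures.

0.896 mg/L

Outfall 1: combined Q = 35130 L/s; C = (33000·0.07500 + 2130·12.00)/35130 = 0.7980 mg/L.
Outfall 2: combined Q = 38550 L/s; C = (35130·0.7980 + 3420·1.900)/38550 = 0.8958 mg/L.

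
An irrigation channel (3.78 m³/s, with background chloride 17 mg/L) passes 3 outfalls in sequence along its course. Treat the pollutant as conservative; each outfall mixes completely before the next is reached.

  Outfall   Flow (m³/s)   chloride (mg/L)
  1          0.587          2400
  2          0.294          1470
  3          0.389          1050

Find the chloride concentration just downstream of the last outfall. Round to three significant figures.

458 mg/L

Below outfall 1: Q → 4.367 m³/s, C = (3.780·17.00 + 0.5870·2400)/4.367 = 337.3 mg/L.
Below outfall 2: Q → 4.661 m³/s, C = (4.367·337.3 + 0.2940·1470)/4.661 = 408.8 mg/L.
Below outfall 3: Q → 5.050 m³/s, C = (4.661·408.8 + 0.3890·1050)/5.050 = 458.2 mg/L.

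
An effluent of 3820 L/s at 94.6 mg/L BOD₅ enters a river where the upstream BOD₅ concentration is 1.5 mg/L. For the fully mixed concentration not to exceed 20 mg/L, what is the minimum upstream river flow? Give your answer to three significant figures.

15400 L/s

Set C_mix = 20: (Q·1.500 + 3820·94.60) / (Q + 3820) = 20
→ Q = 3820·(94.60 − 20)/(20 − 1.500) = 15400 L/s.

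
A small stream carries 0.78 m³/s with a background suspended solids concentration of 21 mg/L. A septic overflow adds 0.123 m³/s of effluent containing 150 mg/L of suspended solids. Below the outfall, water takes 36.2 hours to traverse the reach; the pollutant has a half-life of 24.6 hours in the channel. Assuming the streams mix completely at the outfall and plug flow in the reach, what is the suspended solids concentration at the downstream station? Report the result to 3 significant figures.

Mixed concentration C = ΣQC/ΣQ = (0.7800·21.00 + 0.1230·150.0) / 0.9030 = 34.83/0.9030 = 38.57 mg/L.
Half-life 24.6 h → k = ln 2 / 24.6 = 0.02818 h⁻¹ = 0.6762 d⁻¹.
Applying C = C₀e^(−kt): 38.57 × 0.3606 = 13.91 mg/L.

13.9 mg/L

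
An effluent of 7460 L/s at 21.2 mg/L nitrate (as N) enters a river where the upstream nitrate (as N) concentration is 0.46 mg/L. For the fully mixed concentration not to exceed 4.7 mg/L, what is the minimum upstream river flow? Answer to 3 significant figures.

29000 L/s

Set C_mix = 4.7: (Q·0.4600 + 7460·21.20) / (Q + 7460) = 4.7
→ Q = 7460·(21.20 − 4.7)/(4.7 − 0.4600) = 29030 L/s.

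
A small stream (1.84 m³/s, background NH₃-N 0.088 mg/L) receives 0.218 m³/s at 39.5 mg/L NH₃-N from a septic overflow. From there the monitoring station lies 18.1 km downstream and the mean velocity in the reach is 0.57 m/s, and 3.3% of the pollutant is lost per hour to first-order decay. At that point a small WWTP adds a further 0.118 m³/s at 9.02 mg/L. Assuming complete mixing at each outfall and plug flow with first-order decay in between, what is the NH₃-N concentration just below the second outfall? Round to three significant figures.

Mass balance: C = (1.840·0.08800 + 0.2180·39.50) / 2.058 = 8.773/2.058 = 4.263 mg/L; combined flow 2.058 m³/s.
Travel time t = 18.1·1000 / 0.57 = 31750 s = 8.821 h.
3.3%/h lost → k = −ln(1 − 0.033) = 0.03356 h⁻¹.
First-order decay: C = 4.263·exp(−k·t) = 4.263·0.7438 = 3.171 mg/L.
At the second outfall, C = (2.058·3.171 + 0.1180·9.020) / (2.058 + 0.1180) = 3.488 mg/L.

3.49 mg/L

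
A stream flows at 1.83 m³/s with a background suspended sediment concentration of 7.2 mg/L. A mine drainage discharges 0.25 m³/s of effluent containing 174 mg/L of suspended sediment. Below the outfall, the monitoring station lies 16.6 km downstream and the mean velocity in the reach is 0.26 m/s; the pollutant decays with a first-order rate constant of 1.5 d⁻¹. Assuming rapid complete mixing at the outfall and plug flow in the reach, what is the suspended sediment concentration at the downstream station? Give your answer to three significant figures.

8.99 mg/L

Flow-weighted average: C = (1.830·7.200 + 0.2500·174.0) / 2.080 = 56.68/2.080 = 27.25 mg/L.
Travel time t = 16.6·1000 / 0.26 = 63850 s = 17.74 h.
After decay, C = 27.25 × e^(−kt) = 27.25 × 0.3301 = 8.994 mg/L.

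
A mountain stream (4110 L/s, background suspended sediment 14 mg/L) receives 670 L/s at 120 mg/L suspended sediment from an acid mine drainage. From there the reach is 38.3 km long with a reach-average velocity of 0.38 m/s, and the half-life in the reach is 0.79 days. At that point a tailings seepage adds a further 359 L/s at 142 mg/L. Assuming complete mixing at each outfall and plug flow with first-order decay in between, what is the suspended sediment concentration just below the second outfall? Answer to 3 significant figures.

Mixed concentration C = ΣQC/ΣQ = (4110·14.00 + 670.0·120.0) / 4780 = 137900/4780 = 28.86 mg/L; combined flow 4780 L/s.
Travel time t = 38.3·1000 / 0.38 = 100800 s = 28.00 h.
Half-life 0.79 d → k = ln 2 / 0.79 = 0.8774 d⁻¹.
Decay over the reach: 28.86·exp(−kt) = 28.86·0.3593 = 10.37 mg/L.
At the second outfall, C = (4780·10.37 + 359.0·142.0) / (4780 + 359.0) = 19.56 mg/L.

19.6 mg/L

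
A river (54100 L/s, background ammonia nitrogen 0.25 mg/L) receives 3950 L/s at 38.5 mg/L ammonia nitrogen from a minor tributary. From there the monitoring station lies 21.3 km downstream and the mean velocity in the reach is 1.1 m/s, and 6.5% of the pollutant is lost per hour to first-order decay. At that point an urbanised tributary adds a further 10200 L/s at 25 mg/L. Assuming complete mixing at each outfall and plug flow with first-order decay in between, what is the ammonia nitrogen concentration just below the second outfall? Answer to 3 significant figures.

5.43 mg/L

Mixed concentration C = ΣQC/ΣQ = (54100·0.2500 + 3950·38.50) / 58050 = 165600/58050 = 2.853 mg/L; combined flow 58050 L/s.
Travel time t = 21.3·1000 / 1.1 = 19360 s = 5.379 h.
6.5%/h lost → k = −ln(1 − 0.065) = 0.06721 h⁻¹.
After decay, C = 2.853 × e^(−kt) = 2.853 × 0.6966 = 1.987 mg/L.
At the second outfall, C = (58050·1.987 + 10200·25.00) / (58050 + 10200) = 5.427 mg/L.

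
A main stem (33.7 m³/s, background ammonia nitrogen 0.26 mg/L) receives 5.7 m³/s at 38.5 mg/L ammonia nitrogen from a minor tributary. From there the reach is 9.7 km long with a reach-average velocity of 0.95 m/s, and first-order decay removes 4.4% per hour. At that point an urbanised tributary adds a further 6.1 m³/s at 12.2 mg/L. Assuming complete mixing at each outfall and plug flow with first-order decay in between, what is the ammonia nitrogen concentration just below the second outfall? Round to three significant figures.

6.05 mg/L

Mixed concentration C = ΣQC/ΣQ = (33.70·0.2600 + 5.700·38.50) / 39.40 = 228.2/39.40 = 5.792 mg/L; combined flow 39.40 m³/s.
Travel time t = 9.7·1000 / 0.95 = 10210 s = 2.836 h.
4.4%/h lost → k = −ln(1 − 0.044) = 0.04500 h⁻¹.
First-order decay: C = 5.792·exp(−k·t) = 5.792·0.8802 = 5.098 mg/L.
Second outfall: C = (39.40·5.098 + 6.100·12.20)/45.50 = 6.050 mg/L.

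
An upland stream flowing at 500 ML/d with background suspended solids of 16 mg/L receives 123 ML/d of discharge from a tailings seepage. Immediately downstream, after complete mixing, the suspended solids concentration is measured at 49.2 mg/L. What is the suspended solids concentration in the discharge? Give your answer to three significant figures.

184 mg/L

Mass balance: 500.0·16.00 + 123.0·Cₑ = 623.0·49.20
→ Cₑ = (623.0·49.20 − 500.0·16.00) / 123.0 = 184.2 mg/L.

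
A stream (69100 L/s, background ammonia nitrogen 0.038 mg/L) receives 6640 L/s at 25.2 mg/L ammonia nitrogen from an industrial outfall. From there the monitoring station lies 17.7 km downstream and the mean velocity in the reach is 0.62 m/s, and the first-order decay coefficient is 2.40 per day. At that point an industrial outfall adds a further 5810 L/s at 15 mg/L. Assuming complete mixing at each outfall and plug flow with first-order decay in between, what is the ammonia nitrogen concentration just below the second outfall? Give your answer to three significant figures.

2.01 mg/L

Mixed concentration C = ΣQC/ΣQ = (69100·0.03800 + 6640·25.20) / 75740 = 170000/75740 = 2.244 mg/L; combined flow 75740 L/s.
Travel time t = 17.7·1000 / 0.62 = 28550 s = 7.930 h.
Applying C = C₀e^(−kt): 2.244 × 0.4525 = 1.015 mg/L.
Second outfall: C = (75740·1.015 + 5810·15.00)/81550 = 2.012 mg/L.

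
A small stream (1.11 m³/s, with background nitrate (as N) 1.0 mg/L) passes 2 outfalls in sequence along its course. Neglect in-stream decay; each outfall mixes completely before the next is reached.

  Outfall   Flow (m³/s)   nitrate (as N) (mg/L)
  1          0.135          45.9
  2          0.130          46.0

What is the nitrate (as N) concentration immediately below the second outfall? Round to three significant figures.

9.66 mg/L

Outfall 1: combined Q = 1.245 m³/s; C = (1.110·1.000 + 0.1350·45.90)/1.245 = 5.869 mg/L.
Outfall 2: combined Q = 1.375 m³/s; C = (1.245·5.869 + 0.1300·46.00)/1.375 = 9.663 mg/L.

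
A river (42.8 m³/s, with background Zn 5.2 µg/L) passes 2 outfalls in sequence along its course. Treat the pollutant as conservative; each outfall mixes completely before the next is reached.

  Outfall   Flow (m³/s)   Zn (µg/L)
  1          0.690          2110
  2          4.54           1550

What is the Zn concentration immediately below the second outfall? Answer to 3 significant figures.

After outfall 1: Q = 42.80 + 0.6900 = 43.49 m³/s; C = (42.80·5.200 + 0.6900·2110)/43.49 = 38.59 µg/L.
After outfall 2: Q = 43.49 + 4.540 = 48.03 m³/s; C = (43.49·38.59 + 4.540·1550)/48.03 = 181.5 µg/L.

181 µg/L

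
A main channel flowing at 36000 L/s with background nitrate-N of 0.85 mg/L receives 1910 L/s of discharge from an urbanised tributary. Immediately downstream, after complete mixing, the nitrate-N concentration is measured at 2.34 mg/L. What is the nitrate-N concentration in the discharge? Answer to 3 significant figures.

Mass balance: 36000·0.8500 + 1910·Cₑ = 37910·2.340
→ Cₑ = (37910·2.340 − 36000·0.8500) / 1910 = 30.42 mg/L.

30.4 mg/L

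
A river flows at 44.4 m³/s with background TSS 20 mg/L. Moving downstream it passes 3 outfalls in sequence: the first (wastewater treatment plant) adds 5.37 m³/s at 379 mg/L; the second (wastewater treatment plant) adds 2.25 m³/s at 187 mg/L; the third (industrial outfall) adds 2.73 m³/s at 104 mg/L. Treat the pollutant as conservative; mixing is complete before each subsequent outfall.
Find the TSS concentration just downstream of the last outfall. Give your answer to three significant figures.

Outfall 1: combined Q = 49.77 m³/s; C = (44.40·20.00 + 5.370·379.0)/49.77 = 58.73 mg/L.
Outfall 2: combined Q = 52.02 m³/s; C = (49.77·58.73 + 2.250·187.0)/52.02 = 64.28 mg/L.
Outfall 3: combined Q = 54.75 m³/s; C = (52.02·64.28 + 2.730·104.0)/54.75 = 66.26 mg/L.

66.3 mg/L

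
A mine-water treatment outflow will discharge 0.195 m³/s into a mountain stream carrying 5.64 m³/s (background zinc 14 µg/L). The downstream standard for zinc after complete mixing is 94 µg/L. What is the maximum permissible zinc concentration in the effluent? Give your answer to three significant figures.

2410 µg/L

At the limit, (Qr·Cr + Qe·Cₑ)/(Qr + Qe) = 94:
Cₑ = (5.835·94 − 5.640·14.00) / 0.1950 = 2408 µg/L.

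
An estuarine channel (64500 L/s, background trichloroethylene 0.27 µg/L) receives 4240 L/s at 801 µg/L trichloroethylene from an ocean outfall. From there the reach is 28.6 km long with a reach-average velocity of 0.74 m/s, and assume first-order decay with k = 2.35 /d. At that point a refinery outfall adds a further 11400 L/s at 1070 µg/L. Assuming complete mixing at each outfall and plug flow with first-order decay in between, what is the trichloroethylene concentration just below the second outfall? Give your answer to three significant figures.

167 µg/L

Conservation of mass: C = (64500·0.2700 + 4240·801.0) / 68740 = 3414000/68740 = 49.66 µg/L; combined flow 68740 L/s.
Travel time t = 28.6·1000 / 0.74 = 38650 s = 10.74 h.
Applying C = C₀e^(−kt): 49.66 × 0.3495 = 17.36 µg/L.
At the second outfall, C = (68740·17.36 + 11400·1070) / (68740 + 11400) = 167.1 µg/L.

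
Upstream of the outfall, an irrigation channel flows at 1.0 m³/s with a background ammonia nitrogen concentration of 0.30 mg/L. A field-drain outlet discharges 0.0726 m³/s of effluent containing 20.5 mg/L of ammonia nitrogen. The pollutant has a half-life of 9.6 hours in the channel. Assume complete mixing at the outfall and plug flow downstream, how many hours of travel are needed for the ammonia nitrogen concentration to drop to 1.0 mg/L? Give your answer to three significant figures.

7.08 h

Flow-weighted average: C = (1.000·0.3000 + 0.07260·20.50) / 1.073 = 1.788/1.073 = 1.667 mg/L.
Half-life 9.6 h → k = ln 2 / 9.6 = 0.07220 h⁻¹ = 1.733 d⁻¹.
1.667·exp(−k·t) = 1.0 → t = ln(1.667/1.0)/k = 25490 s = 7.080 h.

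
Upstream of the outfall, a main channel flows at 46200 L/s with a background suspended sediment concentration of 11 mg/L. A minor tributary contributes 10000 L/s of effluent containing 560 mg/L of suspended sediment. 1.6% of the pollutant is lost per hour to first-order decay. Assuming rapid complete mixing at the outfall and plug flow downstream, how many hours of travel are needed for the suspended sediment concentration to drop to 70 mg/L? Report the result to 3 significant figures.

27.3 h

Mass balance: C = (46200·11.00 + 10000·560.0) / 56200 = 6108000/56200 = 108.7 mg/L.
1.6%/h lost → k = −ln(1 − 0.016) = 0.01613 h⁻¹.
108.7·exp(−k·t) = 70 → t = ln(108.7/70)/k = 98200 s = 27.28 h.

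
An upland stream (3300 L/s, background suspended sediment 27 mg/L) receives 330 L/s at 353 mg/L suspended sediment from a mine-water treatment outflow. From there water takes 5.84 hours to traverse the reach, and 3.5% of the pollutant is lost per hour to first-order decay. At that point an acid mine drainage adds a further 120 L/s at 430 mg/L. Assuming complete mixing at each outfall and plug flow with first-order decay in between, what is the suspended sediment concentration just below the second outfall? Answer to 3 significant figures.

Mixed concentration C = ΣQC/ΣQ = (3300·27.00 + 330.0·353.0) / 3630 = 205600/3630 = 56.64 mg/L; combined flow 3630 L/s.
3.5%/h lost → k = −ln(1 − 0.035) = 0.03563 h⁻¹.
After decay, C = 56.64 × e^(−kt) = 56.64 × 0.8122 = 46.00 mg/L.
Second outfall: C = (3630·46.00 + 120.0·430.0)/3750 = 58.29 mg/L.

58.3 mg/L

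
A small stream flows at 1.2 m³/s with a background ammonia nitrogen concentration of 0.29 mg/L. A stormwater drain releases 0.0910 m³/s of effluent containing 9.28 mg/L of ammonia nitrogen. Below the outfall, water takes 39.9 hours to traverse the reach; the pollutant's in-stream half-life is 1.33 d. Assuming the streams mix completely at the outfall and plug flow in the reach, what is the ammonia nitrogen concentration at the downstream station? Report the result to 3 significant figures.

Mass balance: C = (1.200·0.2900 + 0.09100·9.280) / 1.291 = 1.192/1.291 = 0.9237 mg/L.
Half-life 1.33 d → k = ln 2 / 1.33 = 0.5212 d⁻¹.
After decay, C = 0.9237 × e^(−kt) = 0.9237 × 0.4204 = 0.3884 mg/L.

0.388 mg/L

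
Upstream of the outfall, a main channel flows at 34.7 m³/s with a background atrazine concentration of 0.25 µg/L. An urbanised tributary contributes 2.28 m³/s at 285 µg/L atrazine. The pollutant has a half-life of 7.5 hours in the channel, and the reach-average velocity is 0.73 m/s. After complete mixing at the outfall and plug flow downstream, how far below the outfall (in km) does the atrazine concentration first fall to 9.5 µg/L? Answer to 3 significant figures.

Mixed concentration C = ΣQC/ΣQ = (34.70·0.2500 + 2.280·285.0) / 36.98 = 658.5/36.98 = 17.81 µg/L.
Half-life 7.5 h → k = ln 2 / 7.5 = 0.09242 h⁻¹ = 2.218 d⁻¹.
Set 17.81·exp(−k·t) = 9.5 → t = ln(17.81/9.5)/k = 24470 s = 6.798 h.
Distance = v·t = 0.73·24470 = 17860 m = 17.86 km.

17.9 km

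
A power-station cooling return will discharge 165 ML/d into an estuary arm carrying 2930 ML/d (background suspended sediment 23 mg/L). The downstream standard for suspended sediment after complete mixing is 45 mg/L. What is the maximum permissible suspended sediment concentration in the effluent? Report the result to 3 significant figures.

At the limit, (Qr·Cr + Qe·Cₑ)/(Qr + Qe) = 45:
Cₑ = (3095·45 − 2930·23.00) / 165.0 = 435.7 mg/L.

436 mg/L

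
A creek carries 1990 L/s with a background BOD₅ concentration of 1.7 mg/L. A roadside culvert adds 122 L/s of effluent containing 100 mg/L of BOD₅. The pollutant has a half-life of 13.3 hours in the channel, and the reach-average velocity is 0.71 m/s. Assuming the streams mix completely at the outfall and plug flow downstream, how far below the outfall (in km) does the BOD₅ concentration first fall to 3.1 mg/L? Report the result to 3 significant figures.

42.5 km

Flow-weighted average: C = (1990·1.700 + 122.0·100.0) / 2112 = 15580/2112 = 7.378 mg/L.
Half-life 13.3 h → k = ln 2 / 13.3 = 0.05212 h⁻¹ = 1.251 d⁻¹.
Set 7.378·exp(−k·t) = 3.1 → t = ln(7.378/3.1)/k = 59900 s = 16.64 h.
Distance = v·t = 0.71·59900 = 42530 m = 42.53 km.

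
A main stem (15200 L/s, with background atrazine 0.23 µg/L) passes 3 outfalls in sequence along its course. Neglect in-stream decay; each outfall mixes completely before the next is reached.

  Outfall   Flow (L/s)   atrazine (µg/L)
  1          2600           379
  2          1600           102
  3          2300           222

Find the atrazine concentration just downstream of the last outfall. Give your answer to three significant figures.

Outfall 1: combined Q = 17800 L/s; C = (15200·0.2300 + 2600·379.0)/17800 = 55.56 µg/L.
Outfall 2: combined Q = 19400 L/s; C = (17800·55.56 + 1600·102.0)/19400 = 59.39 µg/L.
Outfall 3: combined Q = 21700 L/s; C = (19400·59.39 + 2300·222.0)/21700 = 76.62 µg/L.

76.6 µg/L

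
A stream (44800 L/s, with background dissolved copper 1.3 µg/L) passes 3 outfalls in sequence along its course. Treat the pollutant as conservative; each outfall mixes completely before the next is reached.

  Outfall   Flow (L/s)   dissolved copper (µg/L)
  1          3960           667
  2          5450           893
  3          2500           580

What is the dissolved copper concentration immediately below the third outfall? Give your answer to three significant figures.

After outfall 1: Q = 44800 + 3960 = 48760 L/s; C = (44800·1.300 + 3960·667.0)/48760 = 55.36 µg/L.
After outfall 2: Q = 48760 + 5450 = 54210 L/s; C = (48760·55.36 + 5450·893.0)/54210 = 139.6 µg/L.
After outfall 3: Q = 54210 + 2500 = 56710 L/s; C = (54210·139.6 + 2500·580.0)/56710 = 159.0 µg/L.

159 µg/L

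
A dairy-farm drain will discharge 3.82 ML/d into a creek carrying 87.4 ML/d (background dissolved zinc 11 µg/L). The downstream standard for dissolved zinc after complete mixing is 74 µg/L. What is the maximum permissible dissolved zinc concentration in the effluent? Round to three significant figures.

At the limit, (Qr·Cr + Qe·Cₑ)/(Qr + Qe) = 74:
Cₑ = (91.22·74 − 87.40·11.00) / 3.820 = 1515 µg/L.

1520 µg/L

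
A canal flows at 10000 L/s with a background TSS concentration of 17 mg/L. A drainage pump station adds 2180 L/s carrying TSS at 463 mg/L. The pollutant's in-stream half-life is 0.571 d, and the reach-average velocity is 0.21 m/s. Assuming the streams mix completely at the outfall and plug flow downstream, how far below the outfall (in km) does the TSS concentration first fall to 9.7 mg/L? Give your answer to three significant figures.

34.4 km

Conservation of mass: C = (10000·17.00 + 2180·463.0) / 12180 = 1179000/12180 = 96.83 mg/L.
Half-life 0.571 d → k = ln 2 / 0.571 = 1.214 d⁻¹.
Set 96.83·exp(−k·t) = 9.7 → t = ln(96.83/9.7)/k = 163800 s = 45.49 h.
Distance = v·t = 0.21·163800 = 34390 m = 34.39 km.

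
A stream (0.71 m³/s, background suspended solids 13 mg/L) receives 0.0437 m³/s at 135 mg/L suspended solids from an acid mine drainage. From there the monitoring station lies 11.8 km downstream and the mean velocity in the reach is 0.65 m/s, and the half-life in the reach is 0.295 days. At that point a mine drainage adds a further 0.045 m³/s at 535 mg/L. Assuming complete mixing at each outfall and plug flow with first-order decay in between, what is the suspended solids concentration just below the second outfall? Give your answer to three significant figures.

41.7 mg/L

Conservation of mass: C = (0.7100·13.00 + 0.04370·135.0) / 0.7537 = 15.13/0.7537 = 20.07 mg/L; combined flow 0.7537 m³/s.
Travel time t = 11.8·1000 / 0.65 = 18150 s = 5.043 h.
Half-life 0.295 d → k = ln 2 / 0.295 = 2.350 d⁻¹.
Decay over the reach: 20.07·exp(−kt) = 20.07·0.6104 = 12.25 mg/L.
At the second outfall, C = (0.7537·12.25 + 0.04500·535.0) / (0.7537 + 0.04500) = 41.70 mg/L.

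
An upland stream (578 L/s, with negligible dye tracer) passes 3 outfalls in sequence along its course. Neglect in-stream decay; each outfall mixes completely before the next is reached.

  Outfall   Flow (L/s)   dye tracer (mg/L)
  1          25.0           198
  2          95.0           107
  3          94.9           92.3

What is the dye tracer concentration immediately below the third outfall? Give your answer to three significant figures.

Outfall 1: combined Q = 603.0 L/s; C = (578.0·0 + 25.00·198.0)/603.0 = 8.209 mg/L.
Outfall 2: combined Q = 698.0 L/s; C = (603.0·8.209 + 95.00·107.0)/698.0 = 21.65 mg/L.
Outfall 3: combined Q = 792.9 L/s; C = (698.0·21.65 + 94.90·92.30)/792.9 = 30.11 mg/L.

30.1 mg/L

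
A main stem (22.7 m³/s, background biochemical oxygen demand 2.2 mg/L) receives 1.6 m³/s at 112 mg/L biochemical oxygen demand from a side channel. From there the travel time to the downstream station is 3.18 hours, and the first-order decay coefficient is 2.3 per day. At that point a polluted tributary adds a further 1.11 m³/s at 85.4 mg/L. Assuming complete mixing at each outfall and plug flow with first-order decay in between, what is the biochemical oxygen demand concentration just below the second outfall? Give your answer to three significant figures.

10.4 mg/L

Mixed concentration C = ΣQC/ΣQ = (22.70·2.200 + 1.600·112.0) / 24.30 = 229.1/24.30 = 9.430 mg/L; combined flow 24.30 m³/s.
After decay, C = 9.430 × e^(−kt) = 9.430 × 0.7373 = 6.953 mg/L.
At the second outfall, C = (24.30·6.953 + 1.110·85.40) / (24.30 + 1.110) = 10.38 mg/L.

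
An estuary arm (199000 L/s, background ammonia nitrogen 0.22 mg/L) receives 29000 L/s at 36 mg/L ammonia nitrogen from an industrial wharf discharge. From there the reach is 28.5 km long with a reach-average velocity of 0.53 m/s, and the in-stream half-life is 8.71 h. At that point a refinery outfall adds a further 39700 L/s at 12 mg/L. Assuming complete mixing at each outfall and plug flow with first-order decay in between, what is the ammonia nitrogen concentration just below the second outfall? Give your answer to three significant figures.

3.02 mg/L

Mass balance: C = (199000·0.2200 + 29000·36.00) / 228000 = 1088000/228000 = 4.771 mg/L; combined flow 228000 L/s.
Travel time t = 28.5·1000 / 0.53 = 53770 s = 14.94 h.
Half-life 8.71 h → k = ln 2 / 8.71 = 0.07958 h⁻¹ = 1.910 d⁻¹.
First-order decay: C = 4.771·exp(−k·t) = 4.771·0.3046 = 1.453 mg/L.
Second outfall: C = (228000·1.453 + 39700·12.00)/267700 = 3.017 mg/L.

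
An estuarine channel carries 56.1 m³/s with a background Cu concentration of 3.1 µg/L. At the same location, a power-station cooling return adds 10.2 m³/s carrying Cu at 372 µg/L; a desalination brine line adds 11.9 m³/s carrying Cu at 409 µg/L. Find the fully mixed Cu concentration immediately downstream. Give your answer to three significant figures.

113 µg/L

Mixed concentration C = ΣQC/ΣQ = (56.10·3.100 + 10.20·372.0 + 11.90·409.0) / 78.20 = 8835/78.20 = 113.0 µg/L.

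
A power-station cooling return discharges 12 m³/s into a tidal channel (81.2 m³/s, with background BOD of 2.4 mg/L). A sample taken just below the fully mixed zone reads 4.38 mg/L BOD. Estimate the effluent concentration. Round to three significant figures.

Mass balance: 81.20·2.400 + 12.00·Cₑ = 93.20·4.380
→ Cₑ = (93.20·4.380 − 81.20·2.400) / 12.00 = 17.78 mg/L.

17.8 mg/L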